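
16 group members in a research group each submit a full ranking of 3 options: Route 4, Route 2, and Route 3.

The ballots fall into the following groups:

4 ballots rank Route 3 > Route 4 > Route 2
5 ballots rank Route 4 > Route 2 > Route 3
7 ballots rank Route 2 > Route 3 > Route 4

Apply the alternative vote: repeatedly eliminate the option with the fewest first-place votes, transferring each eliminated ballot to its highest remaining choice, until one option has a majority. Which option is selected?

Round 1: Route 2 7, Route 4 5, Route 3 4. Route 3 has the fewest and is eliminated.
Round 2: Route 4 9, Route 2 7. Route 4 has a majority.

Route 4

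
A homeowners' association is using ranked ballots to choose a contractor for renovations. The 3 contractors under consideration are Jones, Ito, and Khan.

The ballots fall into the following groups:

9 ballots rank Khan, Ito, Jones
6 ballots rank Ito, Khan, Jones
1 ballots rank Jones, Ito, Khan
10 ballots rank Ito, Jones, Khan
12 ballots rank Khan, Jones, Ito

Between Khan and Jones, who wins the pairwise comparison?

Ballots ranking Khan above Jones: 9+6+12 = 27.
Ballots ranking Jones above Khan: 1+10 = 11.
Khan wins the head-to-head, 27–11.

Khan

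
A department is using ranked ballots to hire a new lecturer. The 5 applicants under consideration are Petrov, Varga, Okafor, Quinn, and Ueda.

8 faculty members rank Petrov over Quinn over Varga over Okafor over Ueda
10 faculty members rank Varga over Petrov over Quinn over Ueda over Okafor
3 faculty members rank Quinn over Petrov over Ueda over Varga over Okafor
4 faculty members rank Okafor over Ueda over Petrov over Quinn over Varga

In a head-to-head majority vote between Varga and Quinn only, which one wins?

Ballots ranking Varga above Quinn: 10.
Ballots ranking Quinn above Varga: 8+3+4 = 15.
Quinn wins the head-to-head, 15–10.

Quinn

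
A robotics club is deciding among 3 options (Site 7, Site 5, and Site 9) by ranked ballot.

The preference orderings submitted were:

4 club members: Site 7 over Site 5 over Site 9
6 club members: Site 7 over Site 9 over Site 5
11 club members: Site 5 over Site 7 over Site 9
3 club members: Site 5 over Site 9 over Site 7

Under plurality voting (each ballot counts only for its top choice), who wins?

First-place vote totals:
  Site 7: 10
  Site 5: 14
  Site 9: 0
Site 5 has the most first-place votes.

Site 5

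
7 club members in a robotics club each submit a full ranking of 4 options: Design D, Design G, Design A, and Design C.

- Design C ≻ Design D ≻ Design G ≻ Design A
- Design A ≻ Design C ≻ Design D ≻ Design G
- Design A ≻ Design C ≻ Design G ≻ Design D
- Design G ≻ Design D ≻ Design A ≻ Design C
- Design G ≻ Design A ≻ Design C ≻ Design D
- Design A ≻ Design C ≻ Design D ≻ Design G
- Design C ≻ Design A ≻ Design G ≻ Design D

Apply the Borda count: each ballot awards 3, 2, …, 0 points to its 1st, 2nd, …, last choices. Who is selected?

Borda scores:
  Design D: 2 + 1 + 0 + 2 + 0 + 1 + 0 = 6
  Design G: 1 + 0 + 1 + 3 + 3 + 0 + 1 = 9
  Design A: 0 + 3 + 3 + 1 + 2 + 3 + 2 = 14
  Design C: 3 + 2 + 2 + 0 + 1 + 2 + 3 = 13
Design A has the highest total.

Design A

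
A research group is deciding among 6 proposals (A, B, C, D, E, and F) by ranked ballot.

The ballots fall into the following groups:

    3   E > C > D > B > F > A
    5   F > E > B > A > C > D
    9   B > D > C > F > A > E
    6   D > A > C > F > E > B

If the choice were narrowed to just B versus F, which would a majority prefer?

Ballots ranking B above F: 3+9 = 12.
Ballots ranking F above B: 5+6 = 11.
B wins the head-to-head, 12–11.

B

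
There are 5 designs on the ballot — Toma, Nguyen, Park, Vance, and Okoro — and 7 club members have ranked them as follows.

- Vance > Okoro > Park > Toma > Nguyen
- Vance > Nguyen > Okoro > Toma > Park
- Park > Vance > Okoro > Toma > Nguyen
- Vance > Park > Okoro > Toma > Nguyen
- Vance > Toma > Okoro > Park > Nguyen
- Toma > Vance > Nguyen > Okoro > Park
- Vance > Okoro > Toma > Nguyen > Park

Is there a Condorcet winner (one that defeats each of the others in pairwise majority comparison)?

Yes

Head-to-head results (7 voters total):
Toma vs Nguyen: Toma wins 6–1.
Toma vs Park: Toma wins 4–3.
Toma vs Vance: Vance wins 6–1.
Toma vs Okoro: Okoro wins 5–2.
Nguyen vs Park: Park wins 4–3.
Nguyen vs Vance: Vance wins 7–0.
Nguyen vs Okoro: Okoro wins 5–2.
Park vs Vance: Vance wins 6–1.
Park vs Okoro: Okoro wins 5–2.
Vance vs Okoro: Vance wins 7–0.
Vance beats each rival — Toma (6–1), Nguyen (7–0), Park (6–1), Okoro (7–0) — so Vance is the Condorcet winner.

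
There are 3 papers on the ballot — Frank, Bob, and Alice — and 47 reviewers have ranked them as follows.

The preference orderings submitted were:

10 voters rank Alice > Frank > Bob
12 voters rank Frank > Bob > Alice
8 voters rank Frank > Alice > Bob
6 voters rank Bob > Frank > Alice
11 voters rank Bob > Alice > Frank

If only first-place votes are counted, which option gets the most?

Frank

First-place vote totals:
  Frank: 20
  Bob: 17
  Alice: 10
Frank has the most first-place votes.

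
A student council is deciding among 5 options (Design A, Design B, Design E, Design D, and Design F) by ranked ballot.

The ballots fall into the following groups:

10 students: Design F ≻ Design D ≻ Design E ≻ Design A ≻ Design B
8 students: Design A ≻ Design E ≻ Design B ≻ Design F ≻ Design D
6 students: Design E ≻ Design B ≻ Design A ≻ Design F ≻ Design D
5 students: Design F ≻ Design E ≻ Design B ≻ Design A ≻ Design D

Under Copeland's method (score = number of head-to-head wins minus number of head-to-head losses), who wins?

Design F

Pairwise results:
  Design A vs Design B: Design A wins 18–11.
  Design A vs Design E: Design E wins 21–8.
  Design A vs Design D: Design A wins 19–10.
  Design A vs Design F: Design F wins 15–14.
  Design B vs Design E: Design E wins 29–0.
  Design B vs Design D: Design B wins 19–10.
  Design B vs Design F: Design F wins 15–14.
  Design E vs Design D: Design E wins 19–10.
  Design E vs Design F: Design F wins 15–14.
  Design D vs Design F: Design F wins 29–0.
Copeland scores (wins − losses):
  Design A: 2 − 2 = 0
  Design B: 1 − 3 = -2
  Design E: 3 − 1 = 2
  Design D: 0 − 4 = -4
  Design F: 4 − 0 = 4
Design F has the best Copeland score.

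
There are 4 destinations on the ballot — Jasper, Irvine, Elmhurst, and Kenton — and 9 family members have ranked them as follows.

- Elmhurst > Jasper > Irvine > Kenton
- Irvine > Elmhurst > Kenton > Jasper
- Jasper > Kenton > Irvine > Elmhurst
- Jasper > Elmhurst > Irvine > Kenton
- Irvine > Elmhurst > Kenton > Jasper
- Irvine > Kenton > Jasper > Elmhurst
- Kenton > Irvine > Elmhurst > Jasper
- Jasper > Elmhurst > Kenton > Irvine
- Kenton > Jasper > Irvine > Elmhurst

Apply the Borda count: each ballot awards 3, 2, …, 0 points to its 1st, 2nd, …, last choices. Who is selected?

Borda scores:
  Jasper: 2 + 0 + 3 + 3 + 0 + 1 + 0 + 3 + 2 = 14
  Irvine: 1 + 3 + 1 + 1 + 3 + 3 + 2 + 0 + 1 = 15
  Elmhurst: 3 + 2 + 0 + 2 + 2 + 0 + 1 + 2 + 0 = 12
  Kenton: 0 + 1 + 2 + 0 + 1 + 2 + 3 + 1 + 3 = 13
Irvine has the highest total.

Irvine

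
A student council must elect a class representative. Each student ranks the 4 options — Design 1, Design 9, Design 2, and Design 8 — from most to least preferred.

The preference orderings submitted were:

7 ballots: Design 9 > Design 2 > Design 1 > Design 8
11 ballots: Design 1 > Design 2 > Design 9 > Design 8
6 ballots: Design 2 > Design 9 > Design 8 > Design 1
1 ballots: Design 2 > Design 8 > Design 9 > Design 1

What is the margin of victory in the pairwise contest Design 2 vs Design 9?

Ballots ranking Design 2 above Design 9: 11+6+1 = 18.
Ballots ranking Design 9 above Design 2: 7.
Design 2 wins 18–7, a margin of 11.

11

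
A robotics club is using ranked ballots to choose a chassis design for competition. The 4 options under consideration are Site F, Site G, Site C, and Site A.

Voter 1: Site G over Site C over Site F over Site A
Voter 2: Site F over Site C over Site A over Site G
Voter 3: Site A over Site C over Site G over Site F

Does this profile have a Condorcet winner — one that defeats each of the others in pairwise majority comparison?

Head-to-head results (3 voters total):
Site F vs Site G: Site G wins 2–1.
Site F vs Site C: Site C wins 2–1.
Site F vs Site A: Site F wins 2–1.
Site G vs Site C: Site C wins 2–1.
Site G vs Site A: Site A wins 2–1.
Site C vs Site A: Site C wins 2–1.
Site C beats each rival — Site F (2–1), Site G (2–1), Site A (2–1) — so Site C is the Condorcet winner.

Yes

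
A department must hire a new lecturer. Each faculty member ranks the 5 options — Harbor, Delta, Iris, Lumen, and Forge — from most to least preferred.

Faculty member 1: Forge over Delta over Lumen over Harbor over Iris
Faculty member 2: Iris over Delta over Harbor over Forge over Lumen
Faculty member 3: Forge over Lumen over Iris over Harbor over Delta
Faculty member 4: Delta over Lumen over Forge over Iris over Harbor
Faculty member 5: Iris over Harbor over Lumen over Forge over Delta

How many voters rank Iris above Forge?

2

Ballots ranking Iris above Forge: 2.
Ballots ranking Forge above Iris: 3.
So 2 of 5 voters prefer Iris to Forge.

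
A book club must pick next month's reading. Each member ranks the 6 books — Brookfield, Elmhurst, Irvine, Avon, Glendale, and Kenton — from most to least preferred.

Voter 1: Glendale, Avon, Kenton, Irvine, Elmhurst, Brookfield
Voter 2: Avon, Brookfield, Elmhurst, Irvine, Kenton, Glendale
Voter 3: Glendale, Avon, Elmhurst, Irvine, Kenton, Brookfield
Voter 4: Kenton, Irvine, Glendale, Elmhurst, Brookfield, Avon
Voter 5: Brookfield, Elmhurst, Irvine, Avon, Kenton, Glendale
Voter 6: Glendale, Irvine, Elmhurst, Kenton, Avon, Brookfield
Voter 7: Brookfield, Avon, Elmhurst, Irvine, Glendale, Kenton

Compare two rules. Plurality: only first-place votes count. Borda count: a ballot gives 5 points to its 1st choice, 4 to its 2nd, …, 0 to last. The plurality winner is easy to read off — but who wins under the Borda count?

Plurality first-place counts: Brookfield 2, Elmhurst 0, Irvine 0, Avon 1, Glendale 3, Kenton 1 → Glendale.
Borda totals: Brookfield 15, Elmhurst 19, Irvine 19, Avon 20, Glendale 19, Kenton 13 → Avon.

Avon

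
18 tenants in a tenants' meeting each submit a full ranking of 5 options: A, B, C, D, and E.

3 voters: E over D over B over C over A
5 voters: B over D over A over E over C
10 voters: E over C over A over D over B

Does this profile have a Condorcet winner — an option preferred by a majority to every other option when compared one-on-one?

Head-to-head results (18 voters total):
A vs B: A wins 10–8.
A vs C: C wins 13–5.
A vs D: A wins 10–8.
A vs E: E wins 13–5.
B vs C: C wins 10–8.
B vs D: D wins 13–5.
B vs E: E wins 13–5.
C vs D: C wins 10–8.
C vs E: E wins 18–0.
D vs E: E wins 13–5.
E beats each rival — A (13–5), B (13–5), C (18–0), D (13–5) — so E is the Condorcet winner.

Yes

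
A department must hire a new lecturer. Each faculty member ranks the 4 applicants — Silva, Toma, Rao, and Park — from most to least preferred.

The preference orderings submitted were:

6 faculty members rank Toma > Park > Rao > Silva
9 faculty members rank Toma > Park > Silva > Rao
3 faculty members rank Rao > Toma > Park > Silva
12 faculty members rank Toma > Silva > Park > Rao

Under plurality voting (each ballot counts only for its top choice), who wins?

First-place vote totals:
  Silva: 0
  Toma: 27
  Rao: 3
  Park: 0
Toma has the most first-place votes.

Toma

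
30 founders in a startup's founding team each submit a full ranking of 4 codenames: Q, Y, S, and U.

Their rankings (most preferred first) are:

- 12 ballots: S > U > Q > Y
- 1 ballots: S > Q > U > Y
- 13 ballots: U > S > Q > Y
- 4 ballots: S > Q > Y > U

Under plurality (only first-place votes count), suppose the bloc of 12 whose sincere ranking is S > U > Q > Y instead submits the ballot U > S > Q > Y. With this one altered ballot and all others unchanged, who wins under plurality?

U

First-place totals with the altered ballot: Q 0, Y 0, S 5, U 25.
The switch changes the winner from S to U.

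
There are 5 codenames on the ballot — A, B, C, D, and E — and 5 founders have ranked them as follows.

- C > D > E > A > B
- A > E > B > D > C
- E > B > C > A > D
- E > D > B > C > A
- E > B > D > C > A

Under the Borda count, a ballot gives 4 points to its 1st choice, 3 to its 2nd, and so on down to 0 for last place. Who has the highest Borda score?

E

Borda scores:
  A: 1 + 4 + 1 + 0 + 0 = 6
  B: 0 + 2 + 3 + 2 + 3 = 10
  C: 4 + 0 + 2 + 1 + 1 = 8
  D: 3 + 1 + 0 + 3 + 2 = 9
  E: 2 + 3 + 4 + 4 + 4 = 17
E has the highest total.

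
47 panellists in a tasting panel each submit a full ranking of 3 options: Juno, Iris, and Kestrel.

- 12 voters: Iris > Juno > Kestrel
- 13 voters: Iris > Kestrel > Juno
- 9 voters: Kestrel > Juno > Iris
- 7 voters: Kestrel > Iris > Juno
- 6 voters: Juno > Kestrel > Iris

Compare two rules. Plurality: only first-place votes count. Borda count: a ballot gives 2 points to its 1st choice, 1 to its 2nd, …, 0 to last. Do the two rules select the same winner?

Plurality first-place counts: Juno 6, Iris 25, Kestrel 16 → Iris.
Borda totals: Juno 33, Iris 57, Kestrel 51 → Iris.
The two rules agree on Iris.

Yes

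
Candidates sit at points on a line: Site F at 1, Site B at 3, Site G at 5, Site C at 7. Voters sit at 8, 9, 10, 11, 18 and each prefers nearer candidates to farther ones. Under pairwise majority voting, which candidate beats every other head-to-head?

Site C

With single-peaked preferences on a line, the Condorcet winner is the candidate closest to the median voter.
The median voter (position 10) is closest to Site C at 7.
Check: Site C vs Site F — voters closer to Site C: 5 of 5.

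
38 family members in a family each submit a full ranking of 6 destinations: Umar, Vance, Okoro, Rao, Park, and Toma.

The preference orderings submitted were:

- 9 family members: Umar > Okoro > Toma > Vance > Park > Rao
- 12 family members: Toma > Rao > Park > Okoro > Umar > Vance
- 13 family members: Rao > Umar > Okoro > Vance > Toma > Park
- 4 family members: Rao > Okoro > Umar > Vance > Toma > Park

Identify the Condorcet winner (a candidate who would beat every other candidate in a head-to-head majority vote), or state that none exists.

Head-to-head results (38 voters total):
Umar vs Vance: Umar wins 38–0.
Umar vs Okoro: Umar wins 22–16.
Umar vs Rao: Rao wins 29–9.
Umar vs Park: Umar wins 26–12.
Umar vs Toma: Umar wins 26–12.
Vance vs Okoro: Okoro wins 38–0.
Vance vs Rao: Rao wins 29–9.
Vance vs Park: Vance wins 26–12.
Vance vs Toma: Toma wins 21–17.
Okoro vs Rao: Rao wins 29–9.
Okoro vs Park: Okoro wins 26–12.
Okoro vs Toma: Okoro wins 26–12.
Rao vs Park: Rao wins 29–9.
Rao vs Toma: Toma wins 21–17.
Park vs Toma: Toma wins 38–0.
No candidate beats all others: Umar beats Toma beats Rao beats Umar, a majority cycle.

There is no Condorcet winner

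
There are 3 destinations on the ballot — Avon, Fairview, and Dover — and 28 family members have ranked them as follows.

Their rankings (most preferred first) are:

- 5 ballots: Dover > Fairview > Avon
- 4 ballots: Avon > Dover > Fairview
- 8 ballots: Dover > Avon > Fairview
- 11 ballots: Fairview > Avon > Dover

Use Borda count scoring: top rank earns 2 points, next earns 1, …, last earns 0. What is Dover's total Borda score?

Borda scores:
  Avon: 5·0 + 4·2 + 8·1 + 11·1 = 27
  Fairview: 5·1 + 4·0 + 8·0 + 11·2 = 27
  Dover: 5·2 + 4·1 + 8·2 + 11·0 = 30

30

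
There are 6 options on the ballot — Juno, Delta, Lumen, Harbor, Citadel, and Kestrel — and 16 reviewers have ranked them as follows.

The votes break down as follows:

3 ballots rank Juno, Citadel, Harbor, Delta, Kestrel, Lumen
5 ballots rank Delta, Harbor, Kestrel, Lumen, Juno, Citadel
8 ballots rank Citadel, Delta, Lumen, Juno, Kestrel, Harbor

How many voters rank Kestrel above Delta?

0

Ballots ranking Kestrel above Delta: 0.
Ballots ranking Delta above Kestrel: 3+5+8 = 16.
So 0 of 16 voters prefer Kestrel to Delta.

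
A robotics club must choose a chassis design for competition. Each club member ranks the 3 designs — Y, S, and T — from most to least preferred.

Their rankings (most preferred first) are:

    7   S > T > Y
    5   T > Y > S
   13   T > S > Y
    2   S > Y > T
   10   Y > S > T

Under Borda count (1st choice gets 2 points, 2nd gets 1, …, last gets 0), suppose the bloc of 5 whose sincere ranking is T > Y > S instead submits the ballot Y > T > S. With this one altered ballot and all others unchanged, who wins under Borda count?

S

Borda totals with the altered ballot: Y 32, S 41, T 38.
The switch changes the winner from T to S.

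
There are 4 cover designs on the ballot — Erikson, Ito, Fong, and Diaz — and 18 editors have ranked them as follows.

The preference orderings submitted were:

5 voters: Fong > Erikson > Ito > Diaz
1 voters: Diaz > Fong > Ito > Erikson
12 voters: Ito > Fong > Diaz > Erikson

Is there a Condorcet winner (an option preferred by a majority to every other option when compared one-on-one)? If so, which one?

Ito

Head-to-head results (18 voters total):
Erikson vs Ito: Ito wins 13–5.
Erikson vs Fong: Fong wins 18–0.
Erikson vs Diaz: Diaz wins 13–5.
Ito vs Fong: Ito wins 12–6.
Ito vs Diaz: Ito wins 17–1.
Fong vs Diaz: Fong wins 17–1.
Ito beats each rival — Erikson (13–5), Fong (12–6), Diaz (17–1) — so Ito is the Condorcet winner.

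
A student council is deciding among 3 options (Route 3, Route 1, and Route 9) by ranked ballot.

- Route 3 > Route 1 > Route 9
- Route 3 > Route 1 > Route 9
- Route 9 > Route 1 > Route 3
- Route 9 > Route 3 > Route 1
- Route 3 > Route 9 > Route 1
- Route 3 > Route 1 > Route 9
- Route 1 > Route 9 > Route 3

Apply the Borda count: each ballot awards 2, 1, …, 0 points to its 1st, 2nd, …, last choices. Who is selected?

Borda scores:
  Route 3: 2 + 2 + 0 + 1 + 2 + 2 + 0 = 9
  Route 1: 1 + 1 + 1 + 0 + 0 + 1 + 2 = 6
  Route 9: 0 + 0 + 2 + 2 + 1 + 0 + 1 = 6
Route 3 has the highest total.

Route 3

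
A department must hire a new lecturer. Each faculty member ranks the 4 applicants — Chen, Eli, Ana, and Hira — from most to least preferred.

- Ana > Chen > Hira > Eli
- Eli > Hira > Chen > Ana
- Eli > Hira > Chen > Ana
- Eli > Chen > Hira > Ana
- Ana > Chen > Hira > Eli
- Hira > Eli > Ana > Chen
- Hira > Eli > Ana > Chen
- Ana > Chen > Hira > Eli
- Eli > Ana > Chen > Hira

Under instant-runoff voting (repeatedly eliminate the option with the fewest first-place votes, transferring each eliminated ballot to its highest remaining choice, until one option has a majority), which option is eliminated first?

Chen

Round 1: Eli 4, Ana 3, Hira 2, Chen 0. Chen has the fewest and is eliminated.
Round 2: Eli 4, Ana 3, Hira 2. Hira has the fewest and is eliminated.
Round 3: Eli 6, Ana 3. Eli has a majority.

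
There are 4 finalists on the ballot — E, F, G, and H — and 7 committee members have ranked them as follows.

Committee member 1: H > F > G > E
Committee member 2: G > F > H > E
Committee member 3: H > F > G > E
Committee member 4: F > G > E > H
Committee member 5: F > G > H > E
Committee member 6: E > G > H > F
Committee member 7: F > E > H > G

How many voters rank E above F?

1

Ballots ranking E above F: 1.
Ballots ranking F above E: 6.
So 1 of 7 voters prefer E to F.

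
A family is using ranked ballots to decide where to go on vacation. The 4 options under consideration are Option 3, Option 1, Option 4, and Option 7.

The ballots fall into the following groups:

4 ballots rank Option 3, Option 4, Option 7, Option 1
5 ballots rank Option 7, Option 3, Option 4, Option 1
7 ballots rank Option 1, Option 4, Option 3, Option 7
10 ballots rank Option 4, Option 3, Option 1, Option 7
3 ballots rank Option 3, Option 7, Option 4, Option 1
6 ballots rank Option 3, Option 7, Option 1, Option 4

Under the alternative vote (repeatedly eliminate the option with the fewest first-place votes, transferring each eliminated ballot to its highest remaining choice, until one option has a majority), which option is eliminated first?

Round 1: Option 3 13, Option 4 10, Option 1 7, Option 7 5. Option 7 has the fewest and is eliminated.
Round 2: Option 3 18, Option 4 10, Option 1 7. Option 3 has a majority.

Option 7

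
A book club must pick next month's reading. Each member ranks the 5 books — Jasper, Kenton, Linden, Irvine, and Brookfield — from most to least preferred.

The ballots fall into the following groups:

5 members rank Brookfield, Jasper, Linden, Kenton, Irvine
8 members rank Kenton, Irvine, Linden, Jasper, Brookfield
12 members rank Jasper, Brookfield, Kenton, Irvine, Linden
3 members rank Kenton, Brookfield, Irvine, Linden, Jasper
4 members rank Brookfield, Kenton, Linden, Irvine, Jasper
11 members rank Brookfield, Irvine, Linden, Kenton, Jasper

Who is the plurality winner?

Brookfield

First-place vote totals:
  Jasper: 12
  Kenton: 11
  Linden: 0
  Irvine: 0
  Brookfield: 20
Brookfield has the most first-place votes.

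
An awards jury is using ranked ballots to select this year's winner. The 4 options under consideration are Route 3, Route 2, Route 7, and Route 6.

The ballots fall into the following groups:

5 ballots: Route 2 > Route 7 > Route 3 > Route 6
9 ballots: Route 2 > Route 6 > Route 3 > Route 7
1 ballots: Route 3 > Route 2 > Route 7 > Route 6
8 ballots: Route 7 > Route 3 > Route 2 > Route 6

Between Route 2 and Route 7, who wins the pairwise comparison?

Route 2

Ballots ranking Route 2 above Route 7: 5+9+1 = 15.
Ballots ranking Route 7 above Route 2: 8.
Route 2 wins the head-to-head, 15–8.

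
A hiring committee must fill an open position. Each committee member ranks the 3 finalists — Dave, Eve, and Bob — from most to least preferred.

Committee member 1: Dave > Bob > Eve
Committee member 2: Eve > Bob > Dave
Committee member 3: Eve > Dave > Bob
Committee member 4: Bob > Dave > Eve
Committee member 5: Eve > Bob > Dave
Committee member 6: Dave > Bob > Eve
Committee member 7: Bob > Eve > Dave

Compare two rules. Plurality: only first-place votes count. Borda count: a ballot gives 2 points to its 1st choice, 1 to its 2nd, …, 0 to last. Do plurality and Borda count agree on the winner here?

No

Plurality first-place counts: Dave 2, Eve 3, Bob 2 → Eve.
Borda totals: Dave 6, Eve 7, Bob 8 → Bob.
The two rules disagree: plurality picks Eve, Borda picks Bob.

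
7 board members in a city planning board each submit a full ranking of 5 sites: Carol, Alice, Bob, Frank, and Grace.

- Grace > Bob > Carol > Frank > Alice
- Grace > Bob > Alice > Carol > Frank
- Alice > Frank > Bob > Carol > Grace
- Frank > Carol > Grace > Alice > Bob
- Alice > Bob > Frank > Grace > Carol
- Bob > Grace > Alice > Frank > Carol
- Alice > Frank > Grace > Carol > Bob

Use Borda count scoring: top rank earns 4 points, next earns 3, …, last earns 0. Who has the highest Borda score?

Borda scores:
  Carol: 2 + 1 + 1 + 3 + 0 + 0 + 1 = 8
  Alice: 0 + 2 + 4 + 1 + 4 + 2 + 4 = 17
  Bob: 3 + 3 + 2 + 0 + 3 + 4 + 0 = 15
  Frank: 1 + 0 + 3 + 4 + 2 + 1 + 3 = 14
  Grace: 4 + 4 + 0 + 2 + 1 + 3 + 2 = 16
Alice has the highest total.

Alice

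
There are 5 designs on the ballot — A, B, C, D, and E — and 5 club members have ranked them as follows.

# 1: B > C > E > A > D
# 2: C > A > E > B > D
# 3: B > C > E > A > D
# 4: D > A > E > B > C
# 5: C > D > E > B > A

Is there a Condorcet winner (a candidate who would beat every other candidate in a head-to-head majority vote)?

Head-to-head results (5 voters total):
A vs B: B wins 3–2.
A vs C: C wins 4–1.
A vs D: A wins 3–2.
A vs E: E wins 3–2.
B vs C: B wins 3–2.
B vs D: B wins 3–2.
B vs E: E wins 3–2.
C vs D: C wins 4–1.
C vs E: C wins 4–1.
D vs E: E wins 3–2.
No candidate beats all others: B beats C beats E beats B, a majority cycle.

No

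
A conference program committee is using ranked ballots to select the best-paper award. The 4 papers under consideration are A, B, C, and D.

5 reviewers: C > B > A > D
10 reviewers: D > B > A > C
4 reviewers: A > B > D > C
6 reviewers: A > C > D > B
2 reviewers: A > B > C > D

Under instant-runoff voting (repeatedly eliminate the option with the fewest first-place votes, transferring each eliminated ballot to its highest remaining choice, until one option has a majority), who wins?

Round 1: A 12, D 10, C 5, B 0. B has the fewest and is eliminated.
Round 2: A 12, D 10, C 5. C has the fewest and is eliminated.
Round 3: A 17, D 10. A has a majority.

A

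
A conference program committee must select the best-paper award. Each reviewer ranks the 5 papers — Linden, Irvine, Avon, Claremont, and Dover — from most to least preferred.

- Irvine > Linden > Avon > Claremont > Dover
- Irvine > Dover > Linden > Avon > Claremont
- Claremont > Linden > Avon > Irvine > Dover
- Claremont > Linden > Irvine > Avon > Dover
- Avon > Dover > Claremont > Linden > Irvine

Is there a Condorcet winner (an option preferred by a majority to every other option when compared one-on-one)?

Head-to-head results (5 voters total):
Linden vs Irvine: Linden wins 3–2.
Linden vs Avon: Linden wins 4–1.
Linden vs Claremont: Claremont wins 3–2.
Linden vs Dover: Linden wins 3–2.
Irvine vs Avon: Irvine wins 3–2.
Irvine vs Claremont: Claremont wins 3–2.
Irvine vs Dover: Irvine wins 4–1.
Avon vs Claremont: Avon wins 3–2.
Avon vs Dover: Avon wins 4–1.
Claremont vs Dover: Claremont wins 3–2.
No candidate beats all others: Linden beats Avon beats Claremont beats Linden, a majority cycle.

No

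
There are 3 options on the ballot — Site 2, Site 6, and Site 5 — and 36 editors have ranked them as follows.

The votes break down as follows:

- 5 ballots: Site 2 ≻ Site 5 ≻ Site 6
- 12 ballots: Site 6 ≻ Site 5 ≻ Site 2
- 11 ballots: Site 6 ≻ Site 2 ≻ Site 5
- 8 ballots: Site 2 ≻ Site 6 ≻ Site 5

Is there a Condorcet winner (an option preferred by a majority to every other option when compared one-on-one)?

Head-to-head results (36 voters total):
Site 2 vs Site 6: Site 6 wins 23–13.
Site 2 vs Site 5: Site 2 wins 24–12.
Site 6 vs Site 5: Site 6 wins 31–5.
Site 6 beats each rival — Site 2 (23–13), Site 5 (31–5) — so Site 6 is the Condorcet winner.

Yes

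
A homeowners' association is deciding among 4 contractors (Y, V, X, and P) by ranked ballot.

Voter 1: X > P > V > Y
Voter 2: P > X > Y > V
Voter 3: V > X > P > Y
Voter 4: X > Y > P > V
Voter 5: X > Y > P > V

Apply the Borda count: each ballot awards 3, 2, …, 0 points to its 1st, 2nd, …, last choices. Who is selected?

X

Borda scores:
  Y: 0 + 1 + 0 + 2 + 2 = 5
  V: 1 + 0 + 3 + 0 + 0 = 4
  X: 3 + 2 + 2 + 3 + 3 = 13
  P: 2 + 3 + 1 + 1 + 1 = 8
X has the highest total.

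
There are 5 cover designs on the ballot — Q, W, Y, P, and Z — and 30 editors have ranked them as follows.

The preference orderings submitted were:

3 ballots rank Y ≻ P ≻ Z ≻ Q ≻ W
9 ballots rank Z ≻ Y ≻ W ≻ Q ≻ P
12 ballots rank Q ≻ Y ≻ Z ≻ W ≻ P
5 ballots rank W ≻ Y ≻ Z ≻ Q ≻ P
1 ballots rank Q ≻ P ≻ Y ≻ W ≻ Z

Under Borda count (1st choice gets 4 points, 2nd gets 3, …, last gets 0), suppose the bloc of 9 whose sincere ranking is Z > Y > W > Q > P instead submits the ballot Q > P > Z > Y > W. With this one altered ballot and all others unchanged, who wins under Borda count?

Borda totals with the altered ballot: Q 96, W 33, Y 74, P 39, Z 58.
The switch changes the winner from Y to Q.

Q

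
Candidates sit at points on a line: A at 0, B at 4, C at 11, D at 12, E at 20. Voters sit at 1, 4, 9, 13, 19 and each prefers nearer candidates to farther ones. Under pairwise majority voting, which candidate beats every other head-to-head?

C

With single-peaked preferences on a line, the Condorcet winner is the candidate closest to the median voter.
The median voter (position 9) is closest to C at 11.
Check: C vs B — voters closer to C: 3 of 5.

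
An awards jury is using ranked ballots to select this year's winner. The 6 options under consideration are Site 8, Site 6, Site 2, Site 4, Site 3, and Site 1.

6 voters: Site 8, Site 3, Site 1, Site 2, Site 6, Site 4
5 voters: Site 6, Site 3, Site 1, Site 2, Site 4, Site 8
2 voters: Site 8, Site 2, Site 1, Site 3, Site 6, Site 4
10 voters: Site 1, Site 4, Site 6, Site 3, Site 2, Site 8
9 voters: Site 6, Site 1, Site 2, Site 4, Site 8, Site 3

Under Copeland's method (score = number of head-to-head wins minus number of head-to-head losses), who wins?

Pairwise results:
  Site 8 vs Site 6: Site 6 wins 24–8.
  Site 8 vs Site 2: Site 2 wins 24–8.
  Site 8 vs Site 4: Site 4 wins 24–8.
  Site 8 vs Site 3: Site 8 wins 17–15.
  Site 8 vs Site 1: Site 1 wins 24–8.
  Site 6 vs Site 2: Site 6 wins 24–8.
  Site 6 vs Site 4: Site 6 wins 22–10.
  Site 6 vs Site 3: Site 6 wins 24–8.
  Site 6 vs Site 1: Site 1 wins 18–14.
  Site 2 vs Site 4: Site 2 wins 22–10.
  Site 2 vs Site 3: Site 3 wins 21–11.
  Site 2 vs Site 1: Site 1 wins 30–2.
  Site 4 vs Site 3: Site 4 wins 19–13.
  Site 4 vs Site 1: Site 1 wins 32–0.
  Site 3 vs Site 1: Site 1 wins 21–11.
Copeland scores (wins − losses):
  Site 8: 1 − 4 = -3
  Site 6: 4 − 1 = 3
  Site 2: 2 − 3 = -1
  Site 4: 2 − 3 = -1
  Site 3: 1 − 4 = -3
  Site 1: 5 − 0 = 5
Site 1 has the best Copeland score.

Site 1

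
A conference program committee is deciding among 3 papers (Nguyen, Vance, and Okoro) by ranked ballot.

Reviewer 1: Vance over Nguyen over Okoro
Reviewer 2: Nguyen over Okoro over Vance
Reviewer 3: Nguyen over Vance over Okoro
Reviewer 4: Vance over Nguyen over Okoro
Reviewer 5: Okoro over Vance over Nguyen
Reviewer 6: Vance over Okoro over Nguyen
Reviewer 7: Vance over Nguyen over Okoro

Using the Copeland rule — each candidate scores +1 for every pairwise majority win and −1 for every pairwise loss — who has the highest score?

Vance

Pairwise results:
  Nguyen vs Vance: Vance wins 5–2.
  Nguyen vs Okoro: Nguyen wins 5–2.
  Vance vs Okoro: Vance wins 5–2.
Copeland scores (wins − losses):
  Nguyen: 1 − 1 = 0
  Vance: 2 − 0 = 2
  Okoro: 0 − 2 = -2
Vance has the best Copeland score.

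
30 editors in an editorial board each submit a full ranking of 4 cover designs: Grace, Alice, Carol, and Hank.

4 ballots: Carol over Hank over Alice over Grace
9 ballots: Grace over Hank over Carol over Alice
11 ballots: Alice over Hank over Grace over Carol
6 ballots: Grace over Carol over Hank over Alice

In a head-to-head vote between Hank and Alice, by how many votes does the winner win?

Ballots ranking Hank above Alice: 4+9+6 = 19.
Ballots ranking Alice above Hank: 11.
Hank wins 19–11, a margin of 8.

8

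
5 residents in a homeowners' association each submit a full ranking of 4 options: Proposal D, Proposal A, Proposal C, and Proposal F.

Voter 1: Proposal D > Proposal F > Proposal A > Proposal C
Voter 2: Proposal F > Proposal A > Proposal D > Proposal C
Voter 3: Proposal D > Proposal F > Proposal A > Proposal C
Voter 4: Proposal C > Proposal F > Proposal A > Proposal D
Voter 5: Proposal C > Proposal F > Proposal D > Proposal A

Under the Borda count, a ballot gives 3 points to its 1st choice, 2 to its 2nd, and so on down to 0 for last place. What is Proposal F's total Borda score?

11

Borda scores:
  Proposal D: 3 + 1 + 3 + 0 + 1 = 8
  Proposal A: 1 + 2 + 1 + 1 + 0 = 5
  Proposal C: 0 + 0 + 0 + 3 + 3 = 6
  Proposal F: 2 + 3 + 2 + 2 + 2 = 11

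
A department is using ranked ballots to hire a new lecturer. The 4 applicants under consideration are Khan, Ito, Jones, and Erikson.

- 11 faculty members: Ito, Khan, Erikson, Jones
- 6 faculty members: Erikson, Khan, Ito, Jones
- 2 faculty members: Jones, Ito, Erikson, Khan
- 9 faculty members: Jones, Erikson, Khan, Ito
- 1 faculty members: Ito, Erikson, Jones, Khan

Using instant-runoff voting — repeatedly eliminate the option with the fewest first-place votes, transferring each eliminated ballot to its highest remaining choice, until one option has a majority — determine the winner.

Ito

Round 1: Ito 12, Jones 11, Erikson 6, Khan 0. Khan has the fewest and is eliminated.
Round 2: Ito 12, Jones 11, Erikson 6. Erikson has the fewest and is eliminated.
Round 3: Ito 18, Jones 11. Ito has a majority.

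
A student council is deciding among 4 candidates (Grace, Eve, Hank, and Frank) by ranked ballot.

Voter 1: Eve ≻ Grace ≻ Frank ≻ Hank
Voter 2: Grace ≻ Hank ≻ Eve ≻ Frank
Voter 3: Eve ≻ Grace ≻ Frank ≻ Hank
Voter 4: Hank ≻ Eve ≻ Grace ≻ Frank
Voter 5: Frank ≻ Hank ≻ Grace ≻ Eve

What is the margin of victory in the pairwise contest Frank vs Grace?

Ballots ranking Frank above Grace: 1.
Ballots ranking Grace above Frank: 4.
Grace wins 4–1, a margin of 3.

3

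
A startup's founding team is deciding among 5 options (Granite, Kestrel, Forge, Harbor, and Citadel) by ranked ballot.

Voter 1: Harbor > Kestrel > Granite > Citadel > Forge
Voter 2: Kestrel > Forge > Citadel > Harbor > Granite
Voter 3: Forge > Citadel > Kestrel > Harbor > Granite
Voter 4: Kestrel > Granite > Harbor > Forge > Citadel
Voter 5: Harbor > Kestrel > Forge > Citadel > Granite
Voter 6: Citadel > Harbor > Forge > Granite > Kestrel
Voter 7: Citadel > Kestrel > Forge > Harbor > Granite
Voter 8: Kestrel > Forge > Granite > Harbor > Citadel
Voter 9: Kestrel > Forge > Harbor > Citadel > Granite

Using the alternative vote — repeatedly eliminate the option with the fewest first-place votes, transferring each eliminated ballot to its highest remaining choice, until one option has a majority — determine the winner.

Kestrel

Round 1: Kestrel 4, Harbor 2, Citadel 2, Forge 1, Granite 0. Granite has the fewest and is eliminated.
Round 2: Kestrel 4, Harbor 2, Citadel 2, Forge 1. Forge has the fewest and is eliminated.
Round 3: Kestrel 4, Citadel 3, Harbor 2. Harbor has the fewest and is eliminated.
Round 4: Kestrel 6, Citadel 3. Kestrel has a majority.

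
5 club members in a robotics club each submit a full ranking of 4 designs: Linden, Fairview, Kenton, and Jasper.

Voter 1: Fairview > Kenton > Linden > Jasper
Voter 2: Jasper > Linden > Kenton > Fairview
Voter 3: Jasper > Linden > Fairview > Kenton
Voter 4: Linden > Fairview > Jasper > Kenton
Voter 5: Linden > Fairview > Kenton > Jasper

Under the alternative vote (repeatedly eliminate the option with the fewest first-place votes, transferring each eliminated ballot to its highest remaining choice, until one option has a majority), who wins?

Round 1: Linden 2, Jasper 2, Fairview 1, Kenton 0. Kenton has the fewest and is eliminated.
Round 2: Linden 2, Jasper 2, Fairview 1. Fairview has the fewest and is eliminated.
Round 3: Linden 3, Jasper 2. Linden has a majority.

Linden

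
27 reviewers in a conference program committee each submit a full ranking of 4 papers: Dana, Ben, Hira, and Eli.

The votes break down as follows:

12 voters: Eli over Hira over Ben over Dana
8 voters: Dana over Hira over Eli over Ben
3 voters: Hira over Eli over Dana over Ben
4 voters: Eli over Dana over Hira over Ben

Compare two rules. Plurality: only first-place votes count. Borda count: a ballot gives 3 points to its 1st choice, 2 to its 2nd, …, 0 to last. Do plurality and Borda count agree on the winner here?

Plurality first-place counts: Dana 8, Ben 0, Hira 3, Eli 16 → Eli.
Borda totals: Dana 35, Ben 12, Hira 53, Eli 62 → Eli.
The two rules agree on Eli.

Yes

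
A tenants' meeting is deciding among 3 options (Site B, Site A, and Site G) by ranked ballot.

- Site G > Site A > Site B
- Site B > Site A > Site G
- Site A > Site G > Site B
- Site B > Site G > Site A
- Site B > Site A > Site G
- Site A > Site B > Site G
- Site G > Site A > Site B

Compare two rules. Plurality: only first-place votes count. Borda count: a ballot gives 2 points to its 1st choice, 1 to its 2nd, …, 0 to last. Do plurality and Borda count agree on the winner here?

No

Plurality first-place counts: Site B 3, Site A 2, Site G 2 → Site B.
Borda totals: Site B 7, Site A 8, Site G 6 → Site A.
The two rules disagree: plurality picks Site B, Borda picks Site A.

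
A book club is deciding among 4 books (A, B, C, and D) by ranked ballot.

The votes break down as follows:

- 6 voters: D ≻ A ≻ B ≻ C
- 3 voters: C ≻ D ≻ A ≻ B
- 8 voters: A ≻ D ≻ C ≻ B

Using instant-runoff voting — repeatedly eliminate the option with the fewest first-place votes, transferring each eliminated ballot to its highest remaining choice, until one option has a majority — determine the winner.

D

Round 1: A 8, D 6, C 3, B 0. B has the fewest and is eliminated.
Round 2: A 8, D 6, C 3. C has the fewest and is eliminated.
Round 3: D 9, A 8. D has a majority.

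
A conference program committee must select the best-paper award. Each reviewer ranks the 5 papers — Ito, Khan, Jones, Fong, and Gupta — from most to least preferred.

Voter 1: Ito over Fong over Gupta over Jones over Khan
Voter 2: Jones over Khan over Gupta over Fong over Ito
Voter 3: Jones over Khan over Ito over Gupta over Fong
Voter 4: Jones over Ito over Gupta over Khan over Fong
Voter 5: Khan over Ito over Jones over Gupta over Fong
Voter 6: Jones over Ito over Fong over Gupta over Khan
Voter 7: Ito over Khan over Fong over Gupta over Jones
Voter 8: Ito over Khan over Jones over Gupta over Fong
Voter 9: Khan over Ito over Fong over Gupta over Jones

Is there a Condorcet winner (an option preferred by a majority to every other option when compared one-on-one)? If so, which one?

Ito

Head-to-head results (9 voters total):
Ito vs Khan: Ito wins 5–4.
Ito vs Jones: Ito wins 5–4.
Ito vs Fong: Ito wins 8–1.
Ito vs Gupta: Ito wins 8–1.
Khan vs Jones: Jones wins 5–4.
Khan vs Fong: Khan wins 7–2.
Khan vs Gupta: Khan wins 6–3.
Jones vs Fong: Jones wins 6–3.
Jones vs Gupta: Jones wins 6–3.
Fong vs Gupta: Gupta wins 5–4.
Ito beats each rival — Khan (5–4), Jones (5–4), Fong (8–1), Gupta (8–1) — so Ito is the Condorcet winner.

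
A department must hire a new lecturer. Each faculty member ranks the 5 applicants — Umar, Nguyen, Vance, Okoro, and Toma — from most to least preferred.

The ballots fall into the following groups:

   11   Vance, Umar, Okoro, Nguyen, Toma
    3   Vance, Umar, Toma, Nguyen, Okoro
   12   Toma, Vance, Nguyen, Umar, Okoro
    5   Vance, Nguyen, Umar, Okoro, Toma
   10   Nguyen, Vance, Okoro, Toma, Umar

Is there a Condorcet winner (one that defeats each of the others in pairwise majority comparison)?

Yes

Head-to-head results (41 voters total):
Umar vs Nguyen: Nguyen wins 27–14.
Umar vs Vance: Vance wins 41–0.
Umar vs Okoro: Umar wins 31–10.
Umar vs Toma: Toma wins 22–19.
Nguyen vs Vance: Vance wins 31–10.
Nguyen vs Okoro: Nguyen wins 30–11.
Nguyen vs Toma: Nguyen wins 26–15.
Vance vs Okoro: Vance wins 41–0.
Vance vs Toma: Vance wins 29–12.
Okoro vs Toma: Okoro wins 26–15.
Vance beats each rival — Umar (41–0), Nguyen (31–10), Okoro (41–0), Toma (29–12) — so Vance is the Condorcet winner.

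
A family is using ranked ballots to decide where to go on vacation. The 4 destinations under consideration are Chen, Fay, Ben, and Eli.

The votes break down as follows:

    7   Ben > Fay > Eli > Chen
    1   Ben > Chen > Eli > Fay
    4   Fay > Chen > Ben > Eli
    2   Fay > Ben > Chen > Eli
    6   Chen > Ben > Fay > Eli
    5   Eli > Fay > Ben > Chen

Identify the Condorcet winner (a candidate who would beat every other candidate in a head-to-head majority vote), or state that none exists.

Head-to-head results (25 voters total):
Chen vs Fay: Fay wins 18–7.
Chen vs Ben: Ben wins 15–10.
Chen vs Eli: Chen wins 13–12.
Fay vs Ben: Ben wins 14–11.
Fay vs Eli: Fay wins 19–6.
Ben vs Eli: Ben wins 20–5.
Ben beats each rival — Chen (15–10), Fay (14–11), Eli (20–5) — so Ben is the Condorcet winner.

Ben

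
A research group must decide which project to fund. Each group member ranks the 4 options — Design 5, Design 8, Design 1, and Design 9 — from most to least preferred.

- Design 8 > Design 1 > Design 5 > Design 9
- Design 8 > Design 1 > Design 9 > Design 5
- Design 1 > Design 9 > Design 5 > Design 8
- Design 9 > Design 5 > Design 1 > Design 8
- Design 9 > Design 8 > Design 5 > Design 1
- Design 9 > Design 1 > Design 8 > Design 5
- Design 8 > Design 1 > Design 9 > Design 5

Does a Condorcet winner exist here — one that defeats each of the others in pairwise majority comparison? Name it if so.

There is no Condorcet winner

Head-to-head results (7 voters total):
Design 5 vs Design 8: Design 8 wins 5–2.
Design 5 vs Design 1: Design 1 wins 5–2.
Design 5 vs Design 9: Design 9 wins 6–1.
Design 8 vs Design 1: Design 8 wins 4–3.
Design 8 vs Design 9: Design 9 wins 4–3.
Design 1 vs Design 9: Design 1 wins 4–3.
No candidate beats all others: Design 8 beats Design 1 beats Design 9 beats Design 8, a majority cycle.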